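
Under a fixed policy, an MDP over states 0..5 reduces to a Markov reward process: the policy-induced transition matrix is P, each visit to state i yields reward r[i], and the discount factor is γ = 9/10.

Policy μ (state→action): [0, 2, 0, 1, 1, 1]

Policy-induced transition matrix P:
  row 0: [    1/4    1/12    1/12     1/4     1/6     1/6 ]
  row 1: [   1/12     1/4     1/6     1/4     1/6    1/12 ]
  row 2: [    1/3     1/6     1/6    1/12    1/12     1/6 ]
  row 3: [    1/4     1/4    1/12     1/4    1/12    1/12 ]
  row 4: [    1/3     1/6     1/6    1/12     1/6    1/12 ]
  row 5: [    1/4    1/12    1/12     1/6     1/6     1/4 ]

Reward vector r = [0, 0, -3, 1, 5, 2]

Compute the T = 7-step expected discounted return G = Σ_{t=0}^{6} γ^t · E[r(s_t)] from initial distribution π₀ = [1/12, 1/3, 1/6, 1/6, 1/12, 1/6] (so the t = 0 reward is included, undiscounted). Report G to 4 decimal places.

t=0: π = [0.0833, 0.3333, 0.1667, 0.1667, 0.0833, 0.1667], E[r] = 0.4167, γ^t·E[r] = 0.416667, running G = 0.416667
t=1: π = [0.2153, 0.1875, 0.1319, 0.1944, 0.1389, 0.1319], E[r] = 0.7569, γ^t·E[r] = 0.681250, running G = 1.097917
t=2: π = [0.2413, 0.1696, 0.1215, 0.1939, 0.1395, 0.1343], E[r] = 0.7951, γ^t·E[r] = 0.644063, running G = 1.741979
t=3: π = [0.2435, 0.1657, 0.1192, 0.1953, 0.1404, 0.1359], E[r] = 0.8115, γ^t·E[r] = 0.591574, running G = 2.333553
t=4: π = [0.2440, 0.1651, 0.1188, 0.1954, 0.1405, 0.1362], E[r] = 0.8138, γ^t·E[r] = 0.533938, running G = 2.867492
t=5: π = [0.2441, 0.1650, 0.1187, 0.1954, 0.1405, 0.1363], E[r] = 0.8143, γ^t·E[r] = 0.480848, running G = 3.348339
t=6: π = [0.2441, 0.1650, 0.1187, 0.1954, 0.1405, 0.1363], E[r] = 0.8144, γ^t·E[r] = 0.432800, running G = 3.781140

G = 3.7811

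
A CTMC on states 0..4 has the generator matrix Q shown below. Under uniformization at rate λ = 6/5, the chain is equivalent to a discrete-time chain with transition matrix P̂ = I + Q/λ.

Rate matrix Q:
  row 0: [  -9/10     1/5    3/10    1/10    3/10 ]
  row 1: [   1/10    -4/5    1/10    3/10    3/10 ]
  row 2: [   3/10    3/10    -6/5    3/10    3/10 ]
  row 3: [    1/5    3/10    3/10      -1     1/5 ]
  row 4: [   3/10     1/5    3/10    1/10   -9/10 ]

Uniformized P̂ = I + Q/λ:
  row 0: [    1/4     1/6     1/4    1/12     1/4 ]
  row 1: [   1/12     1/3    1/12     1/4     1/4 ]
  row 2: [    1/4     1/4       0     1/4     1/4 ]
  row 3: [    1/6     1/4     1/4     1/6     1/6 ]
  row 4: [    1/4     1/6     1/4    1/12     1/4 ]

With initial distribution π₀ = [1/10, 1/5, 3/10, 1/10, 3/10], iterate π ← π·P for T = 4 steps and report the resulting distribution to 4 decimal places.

t=0: π = [0.1000, 0.2000, 0.3000, 0.1000, 0.3000]
t=1: π = [0.2083, 0.2333, 0.1417, 0.1750, 0.2417]
t=2: π = [0.1965, 0.2319, 0.1757, 0.1604, 0.2354]
t=3: π = [0.1980, 0.2333, 0.1674, 0.1646, 0.2366]
t=4: π = [0.1974, 0.2332, 0.1693, 0.1638, 0.2363]

π = [0.1974, 0.2332, 0.1693, 0.1638, 0.2363]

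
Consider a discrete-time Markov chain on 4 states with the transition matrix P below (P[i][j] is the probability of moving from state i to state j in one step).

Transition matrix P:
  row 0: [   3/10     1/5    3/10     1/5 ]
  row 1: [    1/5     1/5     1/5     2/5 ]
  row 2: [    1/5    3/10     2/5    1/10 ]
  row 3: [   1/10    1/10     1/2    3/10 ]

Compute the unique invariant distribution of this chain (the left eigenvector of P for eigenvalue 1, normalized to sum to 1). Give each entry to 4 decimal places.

π = [0.1967, 0.2131, 0.3607, 0.2295]

Balance equations π_j = Σ_i π_i·P[i][j]:
  π_0 = 3/10·π_0 + 1/5·π_1 + 1/5·π_2 + 1/10·π_3
  π_1 = 1/5·π_0 + 1/5·π_1 + 3/10·π_2 + 1/10·π_3
  π_2 = 3/10·π_0 + 1/5·π_1 + 2/5·π_2 + 1/2·π_3
  normalize: π_0 + π_1 + π_2 + π_3 = 1
Solving the linear system gives exactly π = [12/61, 13/61, 22/61, 14/61].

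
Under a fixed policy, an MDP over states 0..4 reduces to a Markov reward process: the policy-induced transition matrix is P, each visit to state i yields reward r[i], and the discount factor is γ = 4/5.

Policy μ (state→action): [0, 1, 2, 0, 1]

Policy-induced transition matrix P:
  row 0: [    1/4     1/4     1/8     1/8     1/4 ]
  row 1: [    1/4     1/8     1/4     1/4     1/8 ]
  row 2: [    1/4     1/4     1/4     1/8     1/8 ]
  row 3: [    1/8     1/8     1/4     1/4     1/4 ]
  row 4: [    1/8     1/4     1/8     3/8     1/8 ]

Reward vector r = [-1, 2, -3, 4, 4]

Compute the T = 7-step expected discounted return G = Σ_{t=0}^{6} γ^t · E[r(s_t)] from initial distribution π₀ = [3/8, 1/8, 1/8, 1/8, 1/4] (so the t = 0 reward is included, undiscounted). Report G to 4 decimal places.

t=0: π = [0.3750, 0.1250, 0.1250, 0.1250, 0.2500], E[r] = 1.0000, γ^t·E[r] = 1.000000, running G = 1.000000
t=1: π = [0.2031, 0.2188, 0.1719, 0.2188, 0.1875], E[r] = 1.3438, γ^t·E[r] = 1.075000, running G = 2.075000
t=2: π = [0.1992, 0.1953, 0.2012, 0.2266, 0.1777], E[r] = 1.2051, γ^t·E[r] = 0.771250, running G = 2.846250
t=3: π = [0.1995, 0.1973, 0.2029, 0.2222, 0.1782], E[r] = 1.1880, γ^t·E[r] = 0.608250, running G = 3.454500
t=4: π = [0.2000, 0.1976, 0.2028, 0.2220, 0.1777], E[r] = 1.1856, γ^t·E[r] = 0.485613, running G = 3.940113
t=5: π = [0.2000, 0.1976, 0.2028, 0.2219, 0.1777], E[r] = 1.1851, γ^t·E[r] = 0.388348, running G = 4.328460
t=6: π = [0.2000, 0.1976, 0.2028, 0.2219, 0.1777], E[r] = 1.1852, γ^t·E[r] = 0.310686, running G = 4.639146

G = 4.6391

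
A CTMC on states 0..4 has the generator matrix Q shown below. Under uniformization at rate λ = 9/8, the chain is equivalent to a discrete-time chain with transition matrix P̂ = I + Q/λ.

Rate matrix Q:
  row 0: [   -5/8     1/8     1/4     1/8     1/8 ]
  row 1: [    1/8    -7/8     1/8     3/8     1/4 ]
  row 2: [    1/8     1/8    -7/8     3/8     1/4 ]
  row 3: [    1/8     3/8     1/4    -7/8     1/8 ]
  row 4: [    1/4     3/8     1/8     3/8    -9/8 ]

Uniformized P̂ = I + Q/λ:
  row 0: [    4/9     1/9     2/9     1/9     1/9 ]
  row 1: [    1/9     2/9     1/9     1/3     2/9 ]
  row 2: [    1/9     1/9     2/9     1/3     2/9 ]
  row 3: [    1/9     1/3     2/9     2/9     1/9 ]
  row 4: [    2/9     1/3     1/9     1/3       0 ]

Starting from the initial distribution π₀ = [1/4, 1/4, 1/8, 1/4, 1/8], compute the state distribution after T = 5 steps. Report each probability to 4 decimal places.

t=0: π = [0.2500, 0.2500, 0.1250, 0.2500, 0.1250]
t=1: π = [0.2083, 0.2222, 0.1806, 0.2500, 0.1389]
t=2: π = [0.1960, 0.2222, 0.1821, 0.2593, 0.1404]
t=3: π = [0.1920, 0.2246, 0.1819, 0.2610, 0.1404]
t=4: π = [0.1907, 0.2253, 0.1817, 0.2617, 0.1407]
t=5: π = [0.1903, 0.2255, 0.1816, 0.2619, 0.1407]

π = [0.1903, 0.2255, 0.1816, 0.2619, 0.1407]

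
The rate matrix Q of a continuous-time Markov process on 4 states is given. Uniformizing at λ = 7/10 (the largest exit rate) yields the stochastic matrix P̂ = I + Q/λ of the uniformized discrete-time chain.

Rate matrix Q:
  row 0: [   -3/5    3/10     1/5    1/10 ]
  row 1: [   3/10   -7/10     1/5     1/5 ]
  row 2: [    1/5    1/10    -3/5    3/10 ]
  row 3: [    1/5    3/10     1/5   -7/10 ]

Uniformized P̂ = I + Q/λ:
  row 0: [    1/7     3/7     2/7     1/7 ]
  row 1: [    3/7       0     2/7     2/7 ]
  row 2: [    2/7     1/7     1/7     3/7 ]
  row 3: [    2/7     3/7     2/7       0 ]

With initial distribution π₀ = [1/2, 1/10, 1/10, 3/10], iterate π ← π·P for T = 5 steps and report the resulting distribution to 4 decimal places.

t=0: π = [0.5000, 0.1000, 0.1000, 0.3000]
t=1: π = [0.2286, 0.3571, 0.2714, 0.1429]
t=2: π = [0.3041, 0.1980, 0.2469, 0.2510]
t=3: π = [0.2706, 0.2732, 0.2504, 0.2058]
t=4: π = [0.2861, 0.2399, 0.2499, 0.2240]
t=5: π = [0.2791, 0.2543, 0.2500, 0.2165]

π = [0.2791, 0.2543, 0.2500, 0.2165]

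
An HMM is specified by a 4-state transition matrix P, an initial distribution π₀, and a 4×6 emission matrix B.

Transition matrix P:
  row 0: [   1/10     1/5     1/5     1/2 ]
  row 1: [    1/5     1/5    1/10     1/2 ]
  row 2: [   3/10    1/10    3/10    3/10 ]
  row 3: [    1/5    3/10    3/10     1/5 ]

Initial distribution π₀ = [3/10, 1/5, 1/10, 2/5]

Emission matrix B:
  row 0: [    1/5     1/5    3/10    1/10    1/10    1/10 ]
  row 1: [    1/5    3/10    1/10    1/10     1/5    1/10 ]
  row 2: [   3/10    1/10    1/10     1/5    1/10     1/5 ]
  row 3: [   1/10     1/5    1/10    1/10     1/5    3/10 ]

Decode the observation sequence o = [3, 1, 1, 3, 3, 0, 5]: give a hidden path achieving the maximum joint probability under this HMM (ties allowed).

t=0: δ = [3.000e-02, 2.000e-02, 2.000e-02, 4.000e-02]  (obs o_0=3)
t=1: δ = [1.600e-03, 3.600e-03, 1.200e-03, 3.000e-03]  ψ = [3, 3, 3, 0]  (obs o_1=1)
t=2: δ = [1.440e-04, 2.700e-04, 9.000e-05, 3.600e-04]  ψ = [1, 3, 3, 1]  (obs o_2=1)
t=3: δ = [7.200e-06, 1.080e-05, 2.160e-05, 1.350e-05]  ψ = [3, 3, 3, 1]  (obs o_3=3)
t=4: δ = [6.480e-07, 4.050e-07, 1.296e-06, 6.480e-07]  ψ = [2, 3, 2, 2]  (obs o_4=3)
t=5: δ = [7.776e-08, 3.888e-08, 1.166e-07, 3.888e-08]  ψ = [2, 3, 2, 2]  (obs o_5=0)
t=6: δ = [3.499e-09, 1.555e-09, 6.998e-09, 1.166e-08]  ψ = [2, 0, 2, 0]  (obs o_6=5)
backtrack: best end state = 3; path = [3, 1, 3, 2, 2, 0, 3]

path = [3, 1, 3, 2, 2, 0, 3]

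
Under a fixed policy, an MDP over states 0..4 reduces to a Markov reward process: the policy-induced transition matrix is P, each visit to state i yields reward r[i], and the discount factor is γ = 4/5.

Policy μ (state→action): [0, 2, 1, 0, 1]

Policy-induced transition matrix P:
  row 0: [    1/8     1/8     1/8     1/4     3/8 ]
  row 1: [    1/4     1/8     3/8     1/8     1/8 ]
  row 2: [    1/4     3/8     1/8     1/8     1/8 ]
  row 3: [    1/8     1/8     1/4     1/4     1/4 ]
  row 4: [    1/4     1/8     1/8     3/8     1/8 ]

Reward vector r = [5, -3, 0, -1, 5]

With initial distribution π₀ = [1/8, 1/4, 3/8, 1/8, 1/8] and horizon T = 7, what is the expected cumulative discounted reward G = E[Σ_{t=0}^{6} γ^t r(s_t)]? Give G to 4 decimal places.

G = 3.9555

t=0: π = [0.1250, 0.2500, 0.3750, 0.1250, 0.1250], E[r] = 0.3750, γ^t·E[r] = 0.375000, running G = 0.375000
t=1: π = [0.2188, 0.2188, 0.2031, 0.1875, 0.1719], E[r] = 1.1094, γ^t·E[r] = 0.887500, running G = 1.262500
t=2: π = [0.1992, 0.1758, 0.2031, 0.2188, 0.2031], E[r] = 1.2656, γ^t·E[r] = 0.810000, running G = 2.072500
t=3: π = [0.1978, 0.1758, 0.1963, 0.2280, 0.2021], E[r] = 1.2441, γ^t·E[r] = 0.637000, running G = 2.709500
t=4: π = [0.1968, 0.1741, 0.1974, 0.2288, 0.2029], E[r] = 1.2476, γ^t·E[r] = 0.511025, running G = 3.220525
t=5: π = [0.1968, 0.1744, 0.1971, 0.2289, 0.2028], E[r] = 1.2460, γ^t·E[r] = 0.408280, running G = 3.628805
t=6: π = [0.1968, 0.1743, 0.1972, 0.2289, 0.2028], E[r] = 1.2463, γ^t·E[r] = 0.326699, running G = 3.955504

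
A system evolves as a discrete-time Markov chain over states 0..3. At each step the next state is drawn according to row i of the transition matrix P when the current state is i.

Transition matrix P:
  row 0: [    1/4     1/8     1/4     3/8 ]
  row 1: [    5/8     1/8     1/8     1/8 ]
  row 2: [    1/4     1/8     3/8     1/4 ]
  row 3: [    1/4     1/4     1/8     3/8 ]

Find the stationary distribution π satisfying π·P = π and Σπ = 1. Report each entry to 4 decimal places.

π = [0.3113, 0.1634, 0.2185, 0.3068]

Balance equations π_j = Σ_i π_i·P[i][j]:
  π_0 = 1/4·π_0 + 5/8·π_1 + 1/4·π_2 + 1/4·π_3
  π_1 = 1/8·π_0 + 1/8·π_1 + 1/8·π_2 + 1/4·π_3
  π_2 = 1/4·π_0 + 1/8·π_1 + 3/8·π_2 + 1/8·π_3
  normalize: π_0 + π_1 + π_2 + π_3 = 1
Solving the linear system gives exactly π = [47/151, 74/453, 33/151, 139/453].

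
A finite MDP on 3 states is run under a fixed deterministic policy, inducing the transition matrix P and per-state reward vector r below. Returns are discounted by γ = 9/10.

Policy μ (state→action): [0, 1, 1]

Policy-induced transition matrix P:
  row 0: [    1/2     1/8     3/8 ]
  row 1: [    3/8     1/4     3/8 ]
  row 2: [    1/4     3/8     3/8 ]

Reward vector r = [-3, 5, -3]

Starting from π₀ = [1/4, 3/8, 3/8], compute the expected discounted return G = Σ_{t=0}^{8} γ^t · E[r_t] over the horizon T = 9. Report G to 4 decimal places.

G = -4.9990

t=0: π = [0.2500, 0.3750, 0.3750], E[r] = 0.0000, γ^t·E[r] = 0.000000, running G = 0.000000
t=1: π = [0.3594, 0.2656, 0.3750], E[r] = -0.8750, γ^t·E[r] = -0.787500, running G = -0.787500
t=2: π = [0.3730, 0.2520, 0.3750], E[r] = -0.9844, γ^t·E[r] = -0.797344, running G = -1.584844
t=3: π = [0.3748, 0.2502, 0.3750], E[r] = -0.9980, γ^t·E[r] = -0.727576, running G = -2.312420
t=4: π = [0.3750, 0.2500, 0.3750], E[r] = -0.9998, γ^t·E[r] = -0.655940, running G = -2.968360
t=5: π = [0.3750, 0.2500, 0.3750], E[r] = -1.0000, γ^t·E[r] = -0.590472, running G = -3.558832
t=6: π = [0.3750, 0.2500, 0.3750], E[r] = -1.0000, γ^t·E[r] = -0.531439, running G = -4.090271
t=7: π = [0.3750, 0.2500, 0.3750], E[r] = -1.0000, γ^t·E[r] = -0.478297, running G = -4.568567
t=8: π = [0.3750, 0.2500, 0.3750], E[r] = -1.0000, γ^t·E[r] = -0.430467, running G = -4.999035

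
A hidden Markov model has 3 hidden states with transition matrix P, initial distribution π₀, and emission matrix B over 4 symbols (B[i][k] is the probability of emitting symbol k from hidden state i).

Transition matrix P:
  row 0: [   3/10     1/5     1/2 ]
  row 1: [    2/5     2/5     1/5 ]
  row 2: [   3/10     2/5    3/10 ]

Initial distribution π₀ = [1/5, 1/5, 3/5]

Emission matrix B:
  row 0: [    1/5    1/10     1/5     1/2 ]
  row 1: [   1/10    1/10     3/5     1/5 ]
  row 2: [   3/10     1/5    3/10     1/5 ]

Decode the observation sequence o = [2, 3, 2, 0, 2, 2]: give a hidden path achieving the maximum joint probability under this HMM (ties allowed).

path = [2, 0, 2, 2, 1, 1]

t=0: δ = [4.000e-02, 1.200e-01, 1.800e-01]  (obs o_0=2)
t=1: δ = [2.700e-02, 1.440e-02, 1.080e-02]  ψ = [2, 2, 2]  (obs o_1=3)
t=2: δ = [1.620e-03, 3.456e-03, 4.050e-03]  ψ = [0, 1, 0]  (obs o_2=2)
t=3: δ = [2.765e-04, 1.620e-04, 3.645e-04]  ψ = [1, 2, 2]  (obs o_3=0)
t=4: δ = [2.187e-05, 8.748e-05, 4.147e-05]  ψ = [2, 2, 0]  (obs o_4=2)
t=5: δ = [6.998e-06, 2.100e-05, 5.249e-06]  ψ = [1, 1, 1]  (obs o_5=2)
backtrack: best end state = 1; path = [2, 0, 2, 2, 1, 1]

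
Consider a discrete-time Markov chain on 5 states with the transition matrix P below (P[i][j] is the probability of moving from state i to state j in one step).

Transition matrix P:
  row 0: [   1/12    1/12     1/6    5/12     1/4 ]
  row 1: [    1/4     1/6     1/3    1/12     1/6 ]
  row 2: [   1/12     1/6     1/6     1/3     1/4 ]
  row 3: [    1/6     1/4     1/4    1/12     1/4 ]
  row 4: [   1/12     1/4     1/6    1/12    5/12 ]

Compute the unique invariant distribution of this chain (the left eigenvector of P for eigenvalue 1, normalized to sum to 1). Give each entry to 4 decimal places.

π = [0.1307, 0.1942, 0.2141, 0.1804, 0.2806]

Balance equations π_j = Σ_i π_i·P[i][j]:
  π_0 = 1/12·π_0 + 1/4·π_1 + 1/12·π_2 + 1/6·π_3 + 1/12·π_4
  π_1 = 1/12·π_0 + 1/6·π_1 + 1/6·π_2 + 1/4·π_3 + 1/4·π_4
  π_2 = 1/6·π_0 + 1/3·π_1 + 1/6·π_2 + 1/4·π_3 + 1/6·π_4
  π_3 = 5/12·π_0 + 1/12·π_1 + 1/3·π_2 + 1/12·π_3 + 1/12·π_4
  normalize: π_0 + π_1 + π_2 + π_3 + π_4 = 1
Solving the linear system gives exactly π = [57/436, 127/654, 70/327, 59/327, 367/1308].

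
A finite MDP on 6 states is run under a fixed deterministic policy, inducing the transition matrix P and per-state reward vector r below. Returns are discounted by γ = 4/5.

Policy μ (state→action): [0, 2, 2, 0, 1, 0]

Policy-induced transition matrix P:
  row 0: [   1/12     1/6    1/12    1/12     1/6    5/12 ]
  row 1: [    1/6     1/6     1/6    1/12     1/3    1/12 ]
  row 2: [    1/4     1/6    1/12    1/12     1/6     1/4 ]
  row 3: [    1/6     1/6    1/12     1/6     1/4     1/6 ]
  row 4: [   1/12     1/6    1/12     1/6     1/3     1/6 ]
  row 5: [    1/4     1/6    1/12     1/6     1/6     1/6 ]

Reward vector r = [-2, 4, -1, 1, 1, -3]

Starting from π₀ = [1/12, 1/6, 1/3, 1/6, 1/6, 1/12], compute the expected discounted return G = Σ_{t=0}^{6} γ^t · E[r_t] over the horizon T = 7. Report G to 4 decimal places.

t=0: π = [0.0833, 0.1667, 0.3333, 0.1667, 0.1667, 0.0833], E[r] = 0.2500, γ^t·E[r] = 0.250000, running G = 0.250000
t=1: π = [0.1806, 0.1667, 0.0972, 0.1181, 0.2361, 0.2014], E[r] = -0.0417, γ^t·E[r] = -0.033333, running G = 0.216667
t=2: π = [0.1568, 0.1667, 0.0972, 0.1296, 0.2436, 0.2060], E[r] = 0.0110, γ^t·E[r] = 0.007037, running G = 0.223704
t=3: π = [0.1586, 0.1667, 0.0972, 0.1316, 0.2459, 0.2001], E[r] = 0.0295, γ^t·E[r] = 0.015111, running G = 0.238815
t=4: π = [0.1577, 0.1667, 0.0972, 0.1315, 0.2464, 0.2005], E[r] = 0.0302, γ^t·E[r] = 0.012390, running G = 0.251205
t=5: π = [0.1578, 0.1667, 0.0972, 0.1315, 0.2465, 0.2003], E[r] = 0.0309, γ^t·E[r] = 0.010123, running G = 0.261328
t=6: π = [0.1578, 0.1667, 0.0972, 0.1315, 0.2465, 0.2003], E[r] = 0.0309, γ^t·E[r] = 0.008105, running G = 0.269433

G = 0.2694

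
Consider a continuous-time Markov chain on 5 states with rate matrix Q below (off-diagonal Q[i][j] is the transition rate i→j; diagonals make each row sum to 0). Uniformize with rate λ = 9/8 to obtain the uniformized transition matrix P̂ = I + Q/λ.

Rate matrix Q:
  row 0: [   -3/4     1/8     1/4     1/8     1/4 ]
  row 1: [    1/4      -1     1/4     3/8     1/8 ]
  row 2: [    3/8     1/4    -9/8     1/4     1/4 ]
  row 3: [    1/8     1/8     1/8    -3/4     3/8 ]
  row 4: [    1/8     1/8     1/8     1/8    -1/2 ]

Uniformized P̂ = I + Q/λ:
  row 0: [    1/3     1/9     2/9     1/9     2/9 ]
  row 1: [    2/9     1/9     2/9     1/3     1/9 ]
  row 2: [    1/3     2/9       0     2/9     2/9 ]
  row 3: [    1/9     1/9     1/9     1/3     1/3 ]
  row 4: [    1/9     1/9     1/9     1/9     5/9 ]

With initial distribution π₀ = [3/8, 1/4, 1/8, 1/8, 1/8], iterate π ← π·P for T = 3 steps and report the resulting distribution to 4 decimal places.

π = [0.2037, 0.1260, 0.1348, 0.2001, 0.3354]

t=0: π = [0.3750, 0.2500, 0.1250, 0.1250, 0.1250]
t=1: π = [0.2500, 0.1250, 0.1667, 0.2083, 0.2500]
t=2: π = [0.2176, 0.1296, 0.1343, 0.2037, 0.3148]
t=3: π = [0.2037, 0.1260, 0.1348, 0.2001, 0.3354]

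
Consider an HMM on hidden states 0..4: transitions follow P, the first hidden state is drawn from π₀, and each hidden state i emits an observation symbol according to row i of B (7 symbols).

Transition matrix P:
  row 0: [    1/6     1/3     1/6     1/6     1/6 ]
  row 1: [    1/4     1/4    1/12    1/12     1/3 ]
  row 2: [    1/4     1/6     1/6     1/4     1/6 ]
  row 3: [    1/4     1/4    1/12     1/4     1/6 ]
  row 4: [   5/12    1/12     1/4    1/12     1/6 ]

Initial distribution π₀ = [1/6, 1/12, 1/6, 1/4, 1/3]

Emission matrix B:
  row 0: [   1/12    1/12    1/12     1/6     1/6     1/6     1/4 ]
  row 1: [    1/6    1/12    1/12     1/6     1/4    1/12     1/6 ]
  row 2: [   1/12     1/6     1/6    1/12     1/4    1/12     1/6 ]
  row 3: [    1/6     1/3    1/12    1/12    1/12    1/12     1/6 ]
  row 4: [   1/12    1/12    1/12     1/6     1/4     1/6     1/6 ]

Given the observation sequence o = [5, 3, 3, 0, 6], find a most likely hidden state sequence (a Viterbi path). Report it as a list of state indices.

path = [4, 0, 1, 4, 0]

t=0: δ = [2.778e-02, 6.944e-03, 1.389e-02, 2.083e-02, 5.556e-02]  (obs o_0=5)
t=1: δ = [3.858e-03, 1.543e-03, 1.157e-03, 4.340e-04, 1.543e-03]  ψ = [4, 0, 4, 3, 4]  (obs o_1=3)
t=2: δ = [1.072e-04, 2.143e-04, 5.358e-05, 5.358e-05, 1.072e-04]  ψ = [0, 0, 0, 0, 0]  (obs o_2=3)
t=3: δ = [4.465e-06, 8.931e-06, 2.233e-06, 2.977e-06, 5.954e-06]  ψ = [1, 1, 4, 0, 1]  (obs o_3=0)
t=4: δ = [6.202e-07, 3.721e-07, 2.481e-07, 1.240e-07, 4.961e-07]  ψ = [4, 1, 4, 0, 1]  (obs o_4=6)
backtrack: best end state = 0; path = [4, 0, 1, 4, 0]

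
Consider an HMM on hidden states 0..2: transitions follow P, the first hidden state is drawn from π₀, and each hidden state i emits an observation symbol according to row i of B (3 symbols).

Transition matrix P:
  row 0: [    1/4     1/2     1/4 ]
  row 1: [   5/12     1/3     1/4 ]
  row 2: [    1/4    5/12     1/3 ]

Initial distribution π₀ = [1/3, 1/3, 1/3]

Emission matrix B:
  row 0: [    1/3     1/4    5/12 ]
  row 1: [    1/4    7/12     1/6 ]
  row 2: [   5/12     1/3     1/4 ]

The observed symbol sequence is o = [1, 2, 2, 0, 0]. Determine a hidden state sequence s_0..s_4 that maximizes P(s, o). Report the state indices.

path = [1, 0, 0, 1, 0]

t=0: δ = [8.333e-02, 1.944e-01, 1.111e-01]  (obs o_0=1)
t=1: δ = [3.376e-02, 1.080e-02, 1.215e-02]  ψ = [1, 1, 1]  (obs o_1=2)
t=2: δ = [3.516e-03, 2.813e-03, 2.110e-03]  ψ = [0, 0, 0]  (obs o_2=2)
t=3: δ = [3.907e-04, 4.396e-04, 3.663e-04]  ψ = [1, 0, 0]  (obs o_3=0)
t=4: δ = [6.105e-05, 4.884e-05, 5.087e-05]  ψ = [1, 0, 2]  (obs o_4=0)
backtrack: best end state = 0; path = [1, 0, 0, 1, 0]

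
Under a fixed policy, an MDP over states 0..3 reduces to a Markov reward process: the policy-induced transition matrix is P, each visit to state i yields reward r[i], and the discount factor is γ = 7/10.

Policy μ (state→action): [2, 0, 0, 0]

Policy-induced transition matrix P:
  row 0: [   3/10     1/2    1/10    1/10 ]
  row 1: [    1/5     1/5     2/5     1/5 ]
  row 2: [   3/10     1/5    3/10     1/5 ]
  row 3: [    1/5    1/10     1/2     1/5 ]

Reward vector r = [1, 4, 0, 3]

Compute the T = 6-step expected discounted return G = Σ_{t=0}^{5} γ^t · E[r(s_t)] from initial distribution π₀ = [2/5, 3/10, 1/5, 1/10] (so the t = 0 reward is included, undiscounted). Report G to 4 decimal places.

G = 5.5436

t=0: π = [0.4000, 0.3000, 0.2000, 0.1000], E[r] = 1.9000, γ^t·E[r] = 1.900000, running G = 1.900000
t=1: π = [0.2600, 0.3100, 0.2700, 0.1600], E[r] = 1.9800, γ^t·E[r] = 1.386000, running G = 3.286000
t=2: π = [0.2530, 0.2620, 0.3110, 0.1740], E[r] = 1.8230, γ^t·E[r] = 0.893270, running G = 4.179270
t=3: π = [0.2564, 0.2585, 0.3104, 0.1747], E[r] = 1.8145, γ^t·E[r] = 0.622374, running G = 4.801644
t=4: π = [0.2567, 0.2595, 0.3095, 0.1744], E[r] = 1.8176, γ^t·E[r] = 0.436396, running G = 5.238040
t=5: π = [0.2566, 0.2596, 0.3095, 0.1743], E[r] = 1.8179, γ^t·E[r] = 0.305532, running G = 5.543572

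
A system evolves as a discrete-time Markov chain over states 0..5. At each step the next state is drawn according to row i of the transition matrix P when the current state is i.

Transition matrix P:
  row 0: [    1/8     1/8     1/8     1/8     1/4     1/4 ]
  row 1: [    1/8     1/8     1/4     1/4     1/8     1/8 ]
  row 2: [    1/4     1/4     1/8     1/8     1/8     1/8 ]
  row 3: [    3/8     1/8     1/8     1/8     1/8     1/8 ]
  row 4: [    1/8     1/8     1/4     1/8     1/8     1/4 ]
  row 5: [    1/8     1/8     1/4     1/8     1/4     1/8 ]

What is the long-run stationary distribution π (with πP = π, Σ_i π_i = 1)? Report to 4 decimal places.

Balance equations π_j = Σ_i π_i·P[i][j]:
  π_0 = 1/8·π_0 + 1/8·π_1 + 1/4·π_2 + 3/8·π_3 + 1/8·π_4 + 1/8·π_5
  π_1 = 1/8·π_0 + 1/8·π_1 + 1/4·π_2 + 1/8·π_3 + 1/8·π_4 + 1/8·π_5
  π_2 = 1/8·π_0 + 1/4·π_1 + 1/8·π_2 + 1/8·π_3 + 1/4·π_4 + 1/4·π_5
  π_3 = 1/8·π_0 + 1/4·π_1 + 1/8·π_2 + 1/8·π_3 + 1/8·π_4 + 1/8·π_5
  π_4 = 1/4·π_0 + 1/8·π_1 + 1/8·π_2 + 1/8·π_3 + 1/8·π_4 + 1/4·π_5
  normalize: π_0 + π_1 + π_2 + π_3 + π_4 + π_5 = 1
Solving the linear system gives exactly π = [431/2341, 347/2341, 435/2341, 336/2341, 396/2341, 396/2341].

π = [0.1841, 0.1482, 0.1858, 0.1435, 0.1692, 0.1692]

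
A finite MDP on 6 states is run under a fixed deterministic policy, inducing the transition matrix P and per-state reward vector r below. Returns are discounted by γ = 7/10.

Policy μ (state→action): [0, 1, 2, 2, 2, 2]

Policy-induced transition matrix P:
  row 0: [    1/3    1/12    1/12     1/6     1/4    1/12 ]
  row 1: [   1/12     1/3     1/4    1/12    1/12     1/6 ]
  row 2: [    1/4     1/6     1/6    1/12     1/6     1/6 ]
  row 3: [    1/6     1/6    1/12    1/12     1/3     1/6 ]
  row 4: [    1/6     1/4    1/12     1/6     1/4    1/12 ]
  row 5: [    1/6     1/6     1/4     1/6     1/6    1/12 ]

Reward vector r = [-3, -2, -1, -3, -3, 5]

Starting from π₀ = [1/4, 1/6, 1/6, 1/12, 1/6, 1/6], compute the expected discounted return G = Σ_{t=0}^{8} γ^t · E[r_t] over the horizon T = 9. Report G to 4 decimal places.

G = -4.5390

t=0: π = [0.2500, 0.1667, 0.1667, 0.0833, 0.1667, 0.1667], E[r] = -1.1667, γ^t·E[r] = -1.166667, running G = -1.166667
t=1: π = [0.2083, 0.1875, 0.1528, 0.1319, 0.2014, 0.1181], E[r] = -1.5625, γ^t·E[r] = -1.093750, running G = -2.260417
t=2: π = [0.1985, 0.1973, 0.1470, 0.1273, 0.2072, 0.1227], E[r] = -1.5272, γ^t·E[r] = -0.748328, running G = -3.008744
t=3: π = [0.1956, 0.2003, 0.1489, 0.1274, 0.2052, 0.1226], E[r] = -1.5208, γ^t·E[r] = -0.521629, running G = -3.530374
t=4: π = [0.1950, 0.2009, 0.1496, 0.1270, 0.2046, 0.1230], E[r] = -1.5156, γ^t·E[r] = -0.363906, running G = -3.894280
t=5: π = [0.1949, 0.2009, 0.1498, 0.1269, 0.2044, 0.1231], E[r] = -1.5146, γ^t·E[r] = -0.254556, running G = -4.148836
t=6: π = [0.1949, 0.2009, 0.1498, 0.1269, 0.2043, 0.1231], E[r] = -1.5143, γ^t·E[r] = -0.178159, running G = -4.326995
t=7: π = [0.1949, 0.2009, 0.1498, 0.1269, 0.2043, 0.1231], E[r] = -1.5143, γ^t·E[r] = -0.124709, running G = -4.451703
t=8: π = [0.1949, 0.2009, 0.1498, 0.1269, 0.2043, 0.1231], E[r] = -1.5143, γ^t·E[r] = -0.087296, running G = -4.538999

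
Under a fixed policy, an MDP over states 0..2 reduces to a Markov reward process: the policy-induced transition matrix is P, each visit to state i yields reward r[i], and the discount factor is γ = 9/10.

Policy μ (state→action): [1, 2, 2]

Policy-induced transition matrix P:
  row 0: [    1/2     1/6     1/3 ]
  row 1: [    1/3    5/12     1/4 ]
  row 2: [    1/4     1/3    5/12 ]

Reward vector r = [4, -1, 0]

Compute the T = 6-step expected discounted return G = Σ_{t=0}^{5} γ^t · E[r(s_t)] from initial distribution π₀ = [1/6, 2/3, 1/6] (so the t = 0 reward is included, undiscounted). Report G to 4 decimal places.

G = 4.1773

t=0: π = [0.1667, 0.6667, 0.1667], E[r] = 0.0000, γ^t·E[r] = 0.000000, running G = 0.000000
t=1: π = [0.3472, 0.3611, 0.2917], E[r] = 1.0278, γ^t·E[r] = 0.925000, running G = 0.925000
t=2: π = [0.3669, 0.3056, 0.3275], E[r] = 1.1620, γ^t·E[r] = 0.941250, running G = 1.866250
t=3: π = [0.3672, 0.2976, 0.3352], E[r] = 1.1711, γ^t·E[r] = 0.853734, running G = 2.719984
t=4: π = [0.3666, 0.2969, 0.3365], E[r] = 1.1695, γ^t·E[r] = 0.767285, running G = 3.487270
t=5: π = [0.3664, 0.2970, 0.3366], E[r] = 1.1686, γ^t·E[r] = 0.690048, running G = 4.177318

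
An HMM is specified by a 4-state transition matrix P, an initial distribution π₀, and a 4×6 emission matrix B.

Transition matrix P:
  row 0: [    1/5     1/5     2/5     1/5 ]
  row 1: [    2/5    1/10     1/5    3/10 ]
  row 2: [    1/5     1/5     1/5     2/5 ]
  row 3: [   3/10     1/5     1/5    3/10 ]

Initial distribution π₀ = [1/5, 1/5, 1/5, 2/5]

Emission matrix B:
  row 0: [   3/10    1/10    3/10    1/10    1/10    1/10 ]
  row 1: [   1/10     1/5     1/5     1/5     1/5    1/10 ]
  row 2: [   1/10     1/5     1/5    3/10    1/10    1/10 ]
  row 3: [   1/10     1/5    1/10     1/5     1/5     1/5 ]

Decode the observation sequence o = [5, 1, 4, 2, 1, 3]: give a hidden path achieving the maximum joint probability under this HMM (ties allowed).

t=0: δ = [2.000e-02, 2.000e-02, 2.000e-02, 8.000e-02]  (obs o_0=5)
t=1: δ = [2.400e-03, 3.200e-03, 3.200e-03, 4.800e-03]  ψ = [3, 3, 3, 3]  (obs o_1=1)
t=2: δ = [1.440e-04, 1.920e-04, 9.600e-05, 2.880e-04]  ψ = [3, 3, 0, 3]  (obs o_2=4)
t=3: δ = [2.592e-05, 1.152e-05, 1.152e-05, 8.640e-06]  ψ = [3, 3, 0, 3]  (obs o_3=2)
t=4: δ = [5.184e-07, 1.037e-06, 2.074e-06, 1.037e-06]  ψ = [0, 0, 0, 0]  (obs o_4=1)
t=5: δ = [4.147e-08, 8.294e-08, 1.244e-07, 1.659e-07]  ψ = [1, 2, 2, 2]  (obs o_5=3)
backtrack: best end state = 3; path = [3, 3, 3, 0, 2, 3]

path = [3, 3, 3, 0, 2, 3]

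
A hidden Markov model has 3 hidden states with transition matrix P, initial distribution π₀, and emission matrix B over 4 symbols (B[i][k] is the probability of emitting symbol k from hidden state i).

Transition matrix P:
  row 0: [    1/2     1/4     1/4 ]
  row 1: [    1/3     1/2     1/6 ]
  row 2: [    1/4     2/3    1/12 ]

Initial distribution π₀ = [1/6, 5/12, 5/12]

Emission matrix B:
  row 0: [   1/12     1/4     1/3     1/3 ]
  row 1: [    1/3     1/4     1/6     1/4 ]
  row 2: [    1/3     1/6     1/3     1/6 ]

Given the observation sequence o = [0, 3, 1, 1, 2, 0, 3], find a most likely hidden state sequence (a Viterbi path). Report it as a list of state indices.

path = [2, 1, 1, 1, 1, 1, 1]

t=0: δ = [1.389e-02, 1.389e-01, 1.389e-01]  (obs o_0=0)
t=1: δ = [1.543e-02, 2.315e-02, 3.858e-03]  ψ = [1, 2, 1]  (obs o_1=3)
t=2: δ = [1.929e-03, 2.894e-03, 6.430e-04]  ψ = [0, 1, 0]  (obs o_2=1)
t=3: δ = [2.411e-04, 3.617e-04, 8.038e-05]  ψ = [0, 1, 0]  (obs o_3=1)
t=4: δ = [4.019e-05, 3.014e-05, 2.009e-05]  ψ = [0, 1, 0]  (obs o_4=2)
t=5: δ = [1.674e-06, 5.023e-06, 3.349e-06]  ψ = [0, 1, 0]  (obs o_5=0)
t=6: δ = [5.582e-07, 6.279e-07, 1.395e-07]  ψ = [1, 1, 1]  (obs o_6=3)
backtrack: best end state = 1; path = [2, 1, 1, 1, 1, 1, 1]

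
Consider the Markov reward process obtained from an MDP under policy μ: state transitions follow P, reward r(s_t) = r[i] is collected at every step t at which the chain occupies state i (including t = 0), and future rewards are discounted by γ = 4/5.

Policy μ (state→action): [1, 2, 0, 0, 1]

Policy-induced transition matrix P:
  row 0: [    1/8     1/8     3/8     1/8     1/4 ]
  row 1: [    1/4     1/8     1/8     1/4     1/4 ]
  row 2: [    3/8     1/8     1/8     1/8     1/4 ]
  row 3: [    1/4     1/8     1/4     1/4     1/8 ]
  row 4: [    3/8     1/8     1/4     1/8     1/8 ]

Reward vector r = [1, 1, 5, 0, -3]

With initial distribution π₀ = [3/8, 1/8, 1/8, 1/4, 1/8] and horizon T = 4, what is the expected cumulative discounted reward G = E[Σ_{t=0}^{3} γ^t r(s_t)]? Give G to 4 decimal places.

G = 2.7224

t=0: π = [0.3750, 0.1250, 0.1250, 0.2500, 0.1250], E[r] = 0.7500, γ^t·E[r] = 0.750000, running G = 0.750000
t=1: π = [0.2344, 0.1250, 0.2656, 0.1719, 0.2031], E[r] = 1.0781, γ^t·E[r] = 0.862500, running G = 1.612500
t=2: π = [0.2793, 0.1250, 0.2305, 0.1621, 0.2031], E[r] = 0.9473, γ^t·E[r] = 0.606250, running G = 2.218750
t=3: π = [0.2693, 0.1250, 0.2405, 0.1609, 0.2043], E[r] = 0.9836, γ^t·E[r] = 0.503625, running G = 2.722375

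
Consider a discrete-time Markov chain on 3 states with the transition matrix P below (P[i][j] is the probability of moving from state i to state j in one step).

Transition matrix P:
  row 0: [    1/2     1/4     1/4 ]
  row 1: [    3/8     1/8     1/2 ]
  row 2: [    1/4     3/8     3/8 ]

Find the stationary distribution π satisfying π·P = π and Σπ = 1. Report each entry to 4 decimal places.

π = [0.3770, 0.2623, 0.3607]

Balance equations π_j = Σ_i π_i·P[i][j]:
  π_0 = 1/2·π_0 + 3/8·π_1 + 1/4·π_2
  π_1 = 1/4·π_0 + 1/8·π_1 + 3/8·π_2
  normalize: π_0 + π_1 + π_2 = 1
Solving the linear system gives exactly π = [23/61, 16/61, 22/61].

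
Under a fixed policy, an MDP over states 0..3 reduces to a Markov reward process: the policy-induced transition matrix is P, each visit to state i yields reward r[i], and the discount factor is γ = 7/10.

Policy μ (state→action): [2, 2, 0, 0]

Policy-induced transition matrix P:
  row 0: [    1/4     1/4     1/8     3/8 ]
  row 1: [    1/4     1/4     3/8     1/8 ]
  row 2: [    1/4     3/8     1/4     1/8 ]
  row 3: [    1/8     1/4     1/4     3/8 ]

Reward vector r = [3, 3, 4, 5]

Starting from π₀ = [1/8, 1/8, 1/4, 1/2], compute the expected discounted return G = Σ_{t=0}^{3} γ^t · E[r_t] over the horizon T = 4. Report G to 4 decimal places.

G = 10.0361

t=0: π = [0.1250, 0.1250, 0.2500, 0.5000], E[r] = 4.2500, γ^t·E[r] = 4.250000, running G = 4.250000
t=1: π = [0.1875, 0.2813, 0.2500, 0.2813], E[r] = 3.8125, γ^t·E[r] = 2.668750, running G = 6.918750
t=2: π = [0.2148, 0.2813, 0.2617, 0.2422], E[r] = 3.7461, γ^t·E[r] = 1.835586, running G = 8.754336
t=3: π = [0.2197, 0.2827, 0.2583, 0.2393], E[r] = 3.7368, γ^t·E[r] = 1.281728, running G = 10.036064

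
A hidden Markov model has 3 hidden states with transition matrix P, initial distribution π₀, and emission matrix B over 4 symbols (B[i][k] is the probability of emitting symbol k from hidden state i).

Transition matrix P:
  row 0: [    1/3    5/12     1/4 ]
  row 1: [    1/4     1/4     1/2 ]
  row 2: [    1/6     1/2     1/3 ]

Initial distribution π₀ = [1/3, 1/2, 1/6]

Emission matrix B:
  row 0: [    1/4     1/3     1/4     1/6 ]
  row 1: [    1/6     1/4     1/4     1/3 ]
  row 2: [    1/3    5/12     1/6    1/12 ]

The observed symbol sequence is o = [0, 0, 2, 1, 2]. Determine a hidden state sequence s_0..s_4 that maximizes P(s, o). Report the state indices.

t=0: δ = [8.333e-02, 8.333e-02, 5.556e-02]  (obs o_0=0)
t=1: δ = [6.944e-03, 5.787e-03, 1.389e-02]  ψ = [0, 0, 1]  (obs o_1=0)
t=2: δ = [5.787e-04, 1.736e-03, 7.716e-04]  ψ = [0, 2, 2]  (obs o_2=2)
t=3: δ = [1.447e-04, 1.085e-04, 3.617e-04]  ψ = [1, 1, 1]  (obs o_3=1)
t=4: δ = [1.507e-05, 4.521e-05, 2.009e-05]  ψ = [2, 2, 2]  (obs o_4=2)
backtrack: best end state = 1; path = [1, 2, 1, 2, 1]

path = [1, 2, 1, 2, 1]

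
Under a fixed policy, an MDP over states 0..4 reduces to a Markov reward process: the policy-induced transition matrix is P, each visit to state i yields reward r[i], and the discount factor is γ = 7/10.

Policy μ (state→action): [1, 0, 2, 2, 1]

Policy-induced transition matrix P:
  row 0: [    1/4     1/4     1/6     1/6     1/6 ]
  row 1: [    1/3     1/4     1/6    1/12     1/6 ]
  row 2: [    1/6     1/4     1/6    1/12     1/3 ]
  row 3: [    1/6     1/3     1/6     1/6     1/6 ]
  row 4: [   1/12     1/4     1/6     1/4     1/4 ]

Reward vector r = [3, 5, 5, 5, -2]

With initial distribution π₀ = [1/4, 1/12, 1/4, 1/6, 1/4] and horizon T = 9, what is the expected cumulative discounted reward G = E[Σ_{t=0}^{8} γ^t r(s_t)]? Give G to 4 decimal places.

G = 9.5113

t=0: π = [0.2500, 0.0833, 0.2500, 0.1667, 0.2500], E[r] = 2.7500, γ^t·E[r] = 2.750000, running G = 2.750000
t=1: π = [0.1806, 0.2639, 0.1667, 0.1597, 0.2292], E[r] = 3.0347, γ^t·E[r] = 2.124306, running G = 4.874306
t=2: π = [0.2066, 0.2633, 0.1667, 0.1499, 0.2135], E[r] = 3.0920, γ^t·E[r] = 1.515087, running G = 6.389392
t=3: π = [0.2100, 0.2625, 0.1667, 0.1486, 0.2122], E[r] = 3.0944, γ^t·E[r] = 1.061371, running G = 7.450764
t=4: π = [0.2102, 0.2624, 0.1667, 0.1486, 0.2121], E[r] = 3.0946, γ^t·E[r] = 0.743021, running G = 8.193784
t=5: π = [0.2102, 0.2624, 0.1667, 0.1486, 0.2121], E[r] = 3.0947, γ^t·E[r] = 0.520121, running G = 8.713905
t=6: π = [0.2102, 0.2624, 0.1667, 0.1486, 0.2121], E[r] = 3.0947, γ^t·E[r] = 0.364085, running G = 9.077990
t=7: π = [0.2102, 0.2624, 0.1667, 0.1486, 0.2121], E[r] = 3.0947, γ^t·E[r] = 0.254859, running G = 9.332850
t=8: π = [0.2102, 0.2624, 0.1667, 0.1486, 0.2121], E[r] = 3.0947, γ^t·E[r] = 0.178402, running G = 9.511251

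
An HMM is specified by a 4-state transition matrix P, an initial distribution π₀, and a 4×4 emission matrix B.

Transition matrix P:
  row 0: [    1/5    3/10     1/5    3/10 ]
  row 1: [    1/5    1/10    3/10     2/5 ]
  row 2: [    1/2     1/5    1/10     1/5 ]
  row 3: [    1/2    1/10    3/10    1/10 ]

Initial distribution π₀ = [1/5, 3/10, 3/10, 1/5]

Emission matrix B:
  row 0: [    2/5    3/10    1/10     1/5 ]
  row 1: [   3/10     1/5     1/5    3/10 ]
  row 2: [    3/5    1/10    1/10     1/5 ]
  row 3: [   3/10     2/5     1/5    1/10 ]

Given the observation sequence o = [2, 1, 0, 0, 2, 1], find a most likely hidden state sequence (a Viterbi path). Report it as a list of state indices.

path = [1, 3, 2, 0, 1, 3]

t=0: δ = [2.000e-02, 6.000e-02, 3.000e-02, 4.000e-02]  (obs o_0=2)
t=1: δ = [6.000e-03, 1.200e-03, 1.800e-03, 9.600e-03]  ψ = [3, 0, 1, 1]  (obs o_1=1)
t=2: δ = [1.920e-03, 5.400e-04, 1.728e-03, 5.400e-04]  ψ = [3, 0, 3, 0]  (obs o_2=0)
t=3: δ = [3.456e-04, 1.728e-04, 2.304e-04, 1.728e-04]  ψ = [2, 0, 0, 0]  (obs o_3=0)
t=4: δ = [1.152e-05, 2.074e-05, 6.912e-06, 2.074e-05]  ψ = [2, 0, 0, 0]  (obs o_4=2)
t=5: δ = [3.110e-06, 6.912e-07, 6.221e-07, 3.318e-06]  ψ = [3, 0, 1, 1]  (obs o_5=1)
backtrack: best end state = 3; path = [1, 3, 2, 0, 1, 3]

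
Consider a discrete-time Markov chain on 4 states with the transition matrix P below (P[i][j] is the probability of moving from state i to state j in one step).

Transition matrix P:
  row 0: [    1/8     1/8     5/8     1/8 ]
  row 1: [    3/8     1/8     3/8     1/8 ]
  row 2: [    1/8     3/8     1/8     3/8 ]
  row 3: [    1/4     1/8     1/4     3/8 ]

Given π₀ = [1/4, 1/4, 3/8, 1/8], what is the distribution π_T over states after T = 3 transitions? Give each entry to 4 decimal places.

π = [0.2104, 0.2031, 0.3159, 0.2705]

t=0: π = [0.2500, 0.2500, 0.3750, 0.1250]
t=1: π = [0.2031, 0.2188, 0.3281, 0.2500]
t=2: π = [0.2109, 0.2070, 0.3125, 0.2695]
t=3: π = [0.2104, 0.2031, 0.3159, 0.2705]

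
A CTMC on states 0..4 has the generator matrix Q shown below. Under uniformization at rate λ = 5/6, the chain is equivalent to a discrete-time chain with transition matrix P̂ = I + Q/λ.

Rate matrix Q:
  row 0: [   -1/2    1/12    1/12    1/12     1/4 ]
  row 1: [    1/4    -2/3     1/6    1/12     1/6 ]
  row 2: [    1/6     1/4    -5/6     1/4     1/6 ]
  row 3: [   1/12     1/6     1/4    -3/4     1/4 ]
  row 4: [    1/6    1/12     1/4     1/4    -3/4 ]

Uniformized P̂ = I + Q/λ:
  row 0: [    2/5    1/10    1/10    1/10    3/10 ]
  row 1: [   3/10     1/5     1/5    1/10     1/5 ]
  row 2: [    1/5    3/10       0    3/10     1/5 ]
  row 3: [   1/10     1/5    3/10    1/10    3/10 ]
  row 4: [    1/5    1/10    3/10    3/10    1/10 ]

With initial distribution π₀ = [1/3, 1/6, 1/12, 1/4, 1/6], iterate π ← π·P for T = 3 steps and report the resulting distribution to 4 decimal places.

π = [0.2488, 0.1706, 0.1801, 0.1783, 0.2223]

t=0: π = [0.3333, 0.1667, 0.0833, 0.2500, 0.1667]
t=1: π = [0.2583, 0.1583, 0.1917, 0.1500, 0.2417]
t=2: π = [0.2525, 0.1692, 0.1750, 0.1867, 0.2167]
t=3: π = [0.2488, 0.1706, 0.1801, 0.1783, 0.2223]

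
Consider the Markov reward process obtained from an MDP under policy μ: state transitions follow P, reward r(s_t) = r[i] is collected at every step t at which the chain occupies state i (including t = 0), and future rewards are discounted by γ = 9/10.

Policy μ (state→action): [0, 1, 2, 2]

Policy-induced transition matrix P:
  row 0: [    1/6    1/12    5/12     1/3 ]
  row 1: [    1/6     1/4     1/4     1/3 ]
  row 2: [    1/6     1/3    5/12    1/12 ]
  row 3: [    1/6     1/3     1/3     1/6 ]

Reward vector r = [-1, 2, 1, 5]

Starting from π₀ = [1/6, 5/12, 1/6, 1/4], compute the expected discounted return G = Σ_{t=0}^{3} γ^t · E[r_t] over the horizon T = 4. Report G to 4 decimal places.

t=0: π = [0.1667, 0.4167, 0.1667, 0.2500], E[r] = 2.0833, γ^t·E[r] = 2.083333, running G = 2.083333
t=1: π = [0.1667, 0.2569, 0.3264, 0.2500], E[r] = 1.9236, γ^t·E[r] = 1.731250, running G = 3.814583
t=2: π = [0.1667, 0.2703, 0.3530, 0.2101], E[r] = 1.7772, γ^t·E[r] = 1.439531, running G = 5.254115
t=3: π = [0.1667, 0.2691, 0.3541, 0.2101], E[r] = 1.7761, γ^t·E[r] = 1.294770, running G = 6.548884

G = 6.5489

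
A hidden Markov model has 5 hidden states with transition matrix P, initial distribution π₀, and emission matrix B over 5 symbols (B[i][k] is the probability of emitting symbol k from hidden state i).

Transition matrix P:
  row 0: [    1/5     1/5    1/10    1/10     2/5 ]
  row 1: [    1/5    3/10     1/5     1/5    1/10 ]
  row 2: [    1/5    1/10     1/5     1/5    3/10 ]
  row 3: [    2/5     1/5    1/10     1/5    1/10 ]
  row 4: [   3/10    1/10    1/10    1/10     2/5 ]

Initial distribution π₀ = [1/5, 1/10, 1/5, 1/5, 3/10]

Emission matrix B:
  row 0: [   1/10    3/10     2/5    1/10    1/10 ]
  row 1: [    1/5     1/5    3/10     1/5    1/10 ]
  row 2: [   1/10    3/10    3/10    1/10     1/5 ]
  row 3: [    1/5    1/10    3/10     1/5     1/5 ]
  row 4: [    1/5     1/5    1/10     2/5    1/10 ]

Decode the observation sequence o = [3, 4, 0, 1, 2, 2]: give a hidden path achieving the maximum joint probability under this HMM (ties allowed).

t=0: δ = [2.000e-02, 2.000e-02, 2.000e-02, 4.000e-02, 1.200e-01]  (obs o_0=3)
t=1: δ = [3.600e-03, 1.200e-03, 2.400e-03, 2.400e-03, 4.800e-03]  ψ = [4, 4, 4, 4, 4]  (obs o_1=4)
t=2: δ = [1.440e-04, 1.440e-04, 4.800e-05, 9.600e-05, 3.840e-04]  ψ = [4, 0, 2, 2, 4]  (obs o_2=0)
t=3: δ = [3.456e-05, 8.640e-06, 1.152e-05, 3.840e-06, 3.072e-05]  ψ = [4, 1, 4, 4, 4]  (obs o_3=1)
t=4: δ = [3.686e-06, 2.074e-06, 1.037e-06, 1.037e-06, 1.382e-06]  ψ = [4, 0, 0, 0, 0]  (obs o_4=2)
t=5: δ = [2.949e-07, 2.212e-07, 1.244e-07, 1.244e-07, 1.475e-07]  ψ = [0, 0, 1, 1, 0]  (obs o_5=2)
backtrack: best end state = 0; path = [4, 4, 4, 4, 0, 0]

path = [4, 4, 4, 4, 0, 0]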